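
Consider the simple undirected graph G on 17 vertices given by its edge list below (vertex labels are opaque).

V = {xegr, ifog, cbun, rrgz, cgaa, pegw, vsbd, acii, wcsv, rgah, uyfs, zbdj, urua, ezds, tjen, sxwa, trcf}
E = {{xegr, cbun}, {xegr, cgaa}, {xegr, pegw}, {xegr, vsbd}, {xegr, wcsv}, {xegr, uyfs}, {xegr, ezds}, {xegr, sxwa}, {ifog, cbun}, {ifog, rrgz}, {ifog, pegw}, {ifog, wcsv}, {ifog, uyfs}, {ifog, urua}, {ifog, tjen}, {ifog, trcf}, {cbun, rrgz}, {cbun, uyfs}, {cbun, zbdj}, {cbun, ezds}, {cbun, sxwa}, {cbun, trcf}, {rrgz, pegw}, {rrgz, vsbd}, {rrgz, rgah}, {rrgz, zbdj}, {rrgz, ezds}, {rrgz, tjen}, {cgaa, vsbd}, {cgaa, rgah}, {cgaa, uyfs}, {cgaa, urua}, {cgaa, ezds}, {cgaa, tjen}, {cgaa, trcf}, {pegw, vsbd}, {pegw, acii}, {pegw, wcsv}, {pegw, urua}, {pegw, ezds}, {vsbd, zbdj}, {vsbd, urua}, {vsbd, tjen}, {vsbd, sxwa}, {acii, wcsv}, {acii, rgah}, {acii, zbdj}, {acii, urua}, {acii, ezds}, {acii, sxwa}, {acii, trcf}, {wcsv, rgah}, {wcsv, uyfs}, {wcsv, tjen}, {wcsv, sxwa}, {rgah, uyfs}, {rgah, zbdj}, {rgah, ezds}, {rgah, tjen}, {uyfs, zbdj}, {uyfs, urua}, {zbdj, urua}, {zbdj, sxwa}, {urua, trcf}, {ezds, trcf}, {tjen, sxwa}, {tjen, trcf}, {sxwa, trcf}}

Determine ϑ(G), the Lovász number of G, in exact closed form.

sqrt(17)

deg(pegw) = 8; N(pegw) = {xegr, ifog, rrgz, vsbd, acii, wcsv, urua, ezds}.
Vertex rgah has 8 neighbors: rrgz, cgaa, acii, wcsv, uyfs, zbdj, ezds, tjen.
N(trcf) = {ifog, cbun, cgaa, acii, urua, ezds, tjen, sxwa}, |N(trcf)| = 8.
N(cbun) = {xegr, ifog, rrgz, uyfs, zbdj, ezds, sxwa, trcf}, |N(cbun)| = 8.
deg(v) = 8 for all v (|V|=17); SR(17,8,3,4) — a Paley graph.
spec(A) ≈ [8.0, 1.56155, -2.56155] (distinct, 5 d.p.).
Lovász (edge-transitive): ϑ = −17·(-sqrt(17)/2 - 1/2)/((8)−(-sqrt(17)/2 - 1/2)) = sqrt(17).
ϑ(G) ≈ 4.123105626.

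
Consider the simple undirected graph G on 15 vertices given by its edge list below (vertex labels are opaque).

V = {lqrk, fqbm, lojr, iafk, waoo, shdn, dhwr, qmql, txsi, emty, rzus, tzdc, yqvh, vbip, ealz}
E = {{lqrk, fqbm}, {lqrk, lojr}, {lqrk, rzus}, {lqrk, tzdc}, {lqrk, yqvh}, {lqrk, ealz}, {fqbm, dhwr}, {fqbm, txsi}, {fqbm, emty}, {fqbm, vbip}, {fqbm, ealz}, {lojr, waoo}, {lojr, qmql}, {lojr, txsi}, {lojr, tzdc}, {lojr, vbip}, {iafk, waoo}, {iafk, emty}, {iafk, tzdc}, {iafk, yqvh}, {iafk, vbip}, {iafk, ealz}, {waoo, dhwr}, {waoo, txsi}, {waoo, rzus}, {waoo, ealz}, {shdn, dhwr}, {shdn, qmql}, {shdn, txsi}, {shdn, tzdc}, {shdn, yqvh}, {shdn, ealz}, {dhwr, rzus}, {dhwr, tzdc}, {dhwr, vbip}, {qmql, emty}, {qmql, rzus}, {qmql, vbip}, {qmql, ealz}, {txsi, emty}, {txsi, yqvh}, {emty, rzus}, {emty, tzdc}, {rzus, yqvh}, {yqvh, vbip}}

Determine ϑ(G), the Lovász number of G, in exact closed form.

5

N(tzdc) = {lqrk, lojr, iafk, shdn, dhwr, emty}, |N(tzdc)| = 6.
N(iafk) = {waoo, emty, tzdc, yqvh, vbip, ealz}, |N(iafk)| = 6.
N(qmql) = {lojr, shdn, emty, rzus, vbip, ealz}, |N(qmql)| = 6.
deg(waoo) = 6; N(waoo) = {lojr, iafk, dhwr, txsi, rzus, ealz}.
Every vertex has degree 6 (N=15); Kneser-type, 2-subsets of [6].
The 3 distinct eigenvalues: [6.0, 1.0, -3.0].
ϑ = −N·λ_min/(λ_max−λ_min) = −15·(-3)/(6−(-3)) = 5.
Numerically 5.000000.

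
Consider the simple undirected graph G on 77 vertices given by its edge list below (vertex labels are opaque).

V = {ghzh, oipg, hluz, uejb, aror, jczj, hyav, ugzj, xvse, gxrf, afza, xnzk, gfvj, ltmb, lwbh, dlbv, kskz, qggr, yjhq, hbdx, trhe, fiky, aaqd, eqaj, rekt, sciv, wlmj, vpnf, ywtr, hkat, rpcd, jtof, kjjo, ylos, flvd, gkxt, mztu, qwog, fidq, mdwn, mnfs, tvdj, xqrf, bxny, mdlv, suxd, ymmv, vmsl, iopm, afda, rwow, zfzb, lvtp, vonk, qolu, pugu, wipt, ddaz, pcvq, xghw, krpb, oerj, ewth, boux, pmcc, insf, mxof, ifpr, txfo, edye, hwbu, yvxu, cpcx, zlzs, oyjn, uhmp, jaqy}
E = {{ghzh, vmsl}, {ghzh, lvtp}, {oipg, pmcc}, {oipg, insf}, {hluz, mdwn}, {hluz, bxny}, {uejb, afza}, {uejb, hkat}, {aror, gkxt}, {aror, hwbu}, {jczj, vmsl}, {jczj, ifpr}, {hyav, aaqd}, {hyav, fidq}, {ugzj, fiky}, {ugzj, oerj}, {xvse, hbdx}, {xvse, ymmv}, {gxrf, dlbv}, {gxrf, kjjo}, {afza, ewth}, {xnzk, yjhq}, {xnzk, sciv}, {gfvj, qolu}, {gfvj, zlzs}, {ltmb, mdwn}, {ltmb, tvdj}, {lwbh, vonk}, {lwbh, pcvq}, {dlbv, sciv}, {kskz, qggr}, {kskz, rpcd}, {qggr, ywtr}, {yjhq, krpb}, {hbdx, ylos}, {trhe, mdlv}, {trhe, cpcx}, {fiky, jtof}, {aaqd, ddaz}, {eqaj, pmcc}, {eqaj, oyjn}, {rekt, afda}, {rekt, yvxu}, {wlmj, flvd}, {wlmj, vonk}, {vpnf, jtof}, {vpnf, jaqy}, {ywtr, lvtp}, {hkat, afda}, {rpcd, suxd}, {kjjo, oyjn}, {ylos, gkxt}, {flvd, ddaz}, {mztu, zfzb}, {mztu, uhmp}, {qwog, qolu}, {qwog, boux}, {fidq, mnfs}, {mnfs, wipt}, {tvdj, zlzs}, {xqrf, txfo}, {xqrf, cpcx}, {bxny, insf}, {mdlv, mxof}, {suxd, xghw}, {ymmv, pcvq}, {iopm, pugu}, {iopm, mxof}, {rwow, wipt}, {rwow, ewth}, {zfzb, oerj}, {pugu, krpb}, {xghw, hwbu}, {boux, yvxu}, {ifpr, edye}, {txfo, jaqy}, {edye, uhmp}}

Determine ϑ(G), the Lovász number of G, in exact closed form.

N(suxd) = {rpcd, xghw}, |N(suxd)| = 2.
Vertex insf has 2 neighbors: oipg, bxny.
deg(uejb) = 2; N(uejb) = {afza, hkat}.
deg(vmsl) = 2; N(vmsl) = {ghzh, jczj}.
2-regular, N=77; connected 2-regular on 77 ⇒ C_{77}.
spec(A) ≈ [2.0, 1.993345, 1.973425, 1.940372, 1.894406, 1.835833, 1.765043, 1.682507, 1.588774, 1.484468, 1.370283, 1.24698, 1.115377, 0.976352, 0.83083, 0.679779, 0.524203, 0.36514, 0.203646, 0.040797, -0.122323, -0.28463, -0.445042, -0.602492, -0.755933, -0.904344, -1.046736, -1.182162, -1.309721, -1.428565, -1.537901, -1.637003, -1.725211, -1.801938, -1.866673, -1.918986, -1.958528, -1.985037, -1.998336] (distinct, 6 d.p.).
Lovász (edge-transitive): ϑ = −77·(-2*cos(pi/77))/((2)−(-2*cos(pi/77))) = 77*cos(pi/77)/(cos(pi/77) + 1).
Numerically 38.483973469.
Sandwich: α(G)=38 ≤ ϑ(G)=77*cos(pi/77)/(cos(pi/77) + 1) ≤ χ(Ḡ)=39 (both strict).

77*cos(pi/77)/(cos(pi/77) + 1)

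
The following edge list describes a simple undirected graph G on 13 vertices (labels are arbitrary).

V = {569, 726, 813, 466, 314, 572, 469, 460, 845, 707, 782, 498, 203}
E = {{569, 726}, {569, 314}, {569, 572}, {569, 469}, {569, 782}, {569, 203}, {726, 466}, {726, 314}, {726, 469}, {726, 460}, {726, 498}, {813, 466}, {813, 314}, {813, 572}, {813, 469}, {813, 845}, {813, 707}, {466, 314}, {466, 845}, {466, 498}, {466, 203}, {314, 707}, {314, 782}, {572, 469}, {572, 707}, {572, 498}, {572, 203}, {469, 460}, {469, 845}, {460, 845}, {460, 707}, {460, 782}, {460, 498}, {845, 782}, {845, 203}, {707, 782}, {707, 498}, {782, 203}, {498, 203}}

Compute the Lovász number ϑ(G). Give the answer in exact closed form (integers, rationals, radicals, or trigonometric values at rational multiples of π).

sqrt(13)

Vertex 572 has 6 neighbors: 569, 813, 469, 707, 498, 203.
Vertex 845 has 6 neighbors: 813, 466, 469, 460, 782, 203.
Vertex 466 has 6 neighbors: 726, 813, 314, 845, 498, 203.
N(460) = {726, 469, 845, 707, 782, 498}, |N(460)| = 6.
G on 13 vertices is 6-regular; SR(13,6,2,3) — a Paley graph.
spec(A) ≈ [6.0, 1.3028, -2.3028] (distinct, 4 d.p.).
Lovász: ϑ = −13(-sqrt(13)/2 - 1/2)/(6+-(-sqrt(13)/2 - 1/2)) = sqrt(13).
≈ 3.60555128 (to 8 d.p.).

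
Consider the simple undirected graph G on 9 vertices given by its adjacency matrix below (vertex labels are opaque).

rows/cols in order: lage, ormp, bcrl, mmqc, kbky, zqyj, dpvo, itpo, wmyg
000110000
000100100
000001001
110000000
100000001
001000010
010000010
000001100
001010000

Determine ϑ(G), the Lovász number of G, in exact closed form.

Vertex bcrl has 2 neighbors: zqyj, wmyg.
deg(lage) = 2; N(lage) = {mmqc, kbky}.
deg(ormp) = 2; N(ormp) = {mmqc, dpvo}.
Vertex wmyg has 2 neighbors: bcrl, kbky.
Regular of degree 2 on 9 vertices: the odd cycle C_{9}.
Distinct eigenvalues (to 5 d.p.): [2.0, 1.53209, 0.3473, -1.0, -1.87939].
ϑ = −N·λ_min/(λ_max−λ_min) = −9·(-2*cos(pi/9))/(2−(-2*cos(pi/9))) = 9*cos(pi/9)/(cos(pi/9) + 1).
≈ 4.360089581 (to 9 d.p.).
4 ≤ 9*cos(pi/9)/(cos(pi/9) + 1) ≤ 5: both strict.

9*cos(pi/9)/(cos(pi/9) + 1)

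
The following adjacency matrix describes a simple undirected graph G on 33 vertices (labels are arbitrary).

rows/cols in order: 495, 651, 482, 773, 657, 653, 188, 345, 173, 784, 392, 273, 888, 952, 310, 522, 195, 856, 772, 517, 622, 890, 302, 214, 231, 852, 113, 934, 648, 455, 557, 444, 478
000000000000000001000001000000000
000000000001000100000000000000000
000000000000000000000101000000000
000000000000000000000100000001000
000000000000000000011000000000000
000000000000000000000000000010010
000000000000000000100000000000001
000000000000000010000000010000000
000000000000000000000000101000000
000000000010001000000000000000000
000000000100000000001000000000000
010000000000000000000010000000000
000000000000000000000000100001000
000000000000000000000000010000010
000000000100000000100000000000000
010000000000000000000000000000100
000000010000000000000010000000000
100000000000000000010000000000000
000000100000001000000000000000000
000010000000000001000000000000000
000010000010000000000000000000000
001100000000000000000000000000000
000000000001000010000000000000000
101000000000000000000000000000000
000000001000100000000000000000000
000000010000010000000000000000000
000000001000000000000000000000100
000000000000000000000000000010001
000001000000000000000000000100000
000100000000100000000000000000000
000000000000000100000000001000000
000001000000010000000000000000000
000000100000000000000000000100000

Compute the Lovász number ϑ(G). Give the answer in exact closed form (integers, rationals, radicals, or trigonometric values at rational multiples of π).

Vertex 195 has 2 neighbors: 345, 302.
Vertex 653 has 2 neighbors: 648, 444.
Vertex 557 has 2 neighbors: 522, 113.
deg(856) = 2; N(856) = {495, 517}.
33-vertex 2-regular graph: the odd cycle C_{33}.
A has 17 distinct eigenvalues ≈ [2.0, 1.963857, 1.856736, 1.682507, 1.447468, 1.160114, 0.83083, 0.471518, 0.095164, -0.28463, -0.654136, -1.0, -1.309721, -1.572106, -1.777671, -1.918986, -1.990944].
Lovász (edge-transitive): ϑ = −33·(-2*cos(pi/33))/((2)−(-2*cos(pi/33))) = 33*cos(pi/33)/(cos(pi/33) + 1).
Numerically 16.4626.
Check 16 ≤ 33*cos(pi/33)/(cos(pi/33) + 1) ≤ 17: both strict.

33*cos(pi/33)/(cos(pi/33) + 1)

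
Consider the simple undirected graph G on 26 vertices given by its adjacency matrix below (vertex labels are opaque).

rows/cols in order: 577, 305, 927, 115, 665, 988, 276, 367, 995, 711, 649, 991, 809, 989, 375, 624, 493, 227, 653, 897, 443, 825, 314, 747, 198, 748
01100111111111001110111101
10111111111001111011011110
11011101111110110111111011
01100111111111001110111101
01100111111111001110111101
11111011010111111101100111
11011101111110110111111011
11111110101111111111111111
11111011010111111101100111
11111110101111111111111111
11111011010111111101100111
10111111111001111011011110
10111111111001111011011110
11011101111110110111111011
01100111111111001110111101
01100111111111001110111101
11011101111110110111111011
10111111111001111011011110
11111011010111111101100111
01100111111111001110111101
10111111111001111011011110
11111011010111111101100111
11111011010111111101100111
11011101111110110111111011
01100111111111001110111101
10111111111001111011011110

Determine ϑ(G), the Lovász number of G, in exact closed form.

7

Vertex 649 has 20 neighbors: 577, 305, 927, 115, 665, 276, 367, 711, 991, 809, 989, 375, 624, 493, 227, 897, 443, 747, 198, 748.
Vertex 276 has 21 neighbors: 577, 305, 115, 665, 988, 367, 995, 711, 649, 991, 809, 375, 624, 227, 653, 897, 443, 825, 314, 198, 748.
deg(443) = 20; N(443) = {577, 927, 115, 665, 988, 276, 367, 995, 711, 649, 989, 375, 624, 493, 653, 897, 825, 314, 747, 198}.
deg(314) = 20; N(314) = {577, 305, 927, 115, 665, 276, 367, 711, 991, 809, 989, 375, 624, 493, 227, 897, 443, 747, 198, 748}.
K_{7,6,6,5,2} (perfect); ϑ(G) = α(G) = max{7,6,6,5,2} = 7.
= 7.00000… (decimal).
7 ≤ 7 ≤ 7: collapsed.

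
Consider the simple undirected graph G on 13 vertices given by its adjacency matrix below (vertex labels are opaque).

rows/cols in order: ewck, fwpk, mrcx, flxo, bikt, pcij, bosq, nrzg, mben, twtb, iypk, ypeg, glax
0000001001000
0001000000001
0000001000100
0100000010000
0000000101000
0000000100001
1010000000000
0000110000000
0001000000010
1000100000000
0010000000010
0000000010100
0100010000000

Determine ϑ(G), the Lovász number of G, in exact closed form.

Vertex pcij has 2 neighbors: nrzg, glax.
N(flxo) = {fwpk, mben}, |N(flxo)| = 2.
deg(nrzg) = 2; N(nrzg) = {bikt, pcij}.
Vertex bosq has 2 neighbors: ewck, mrcx.
G on 13 vertices is 2-regular; a single 13-cycle (edge-transitive).
Distinct eigenvalues (to 3 d.p.): [2.0, 1.771, 1.136, 0.241, -0.709, -1.497, -1.942].
λ_max=2, λ_min=-2*cos(pi/13); ϑ = −13·λ_min/(λ_max−λ_min) = 13*cos(pi/13)/(cos(pi/13) + 1).
≈ 6.404168563 (to 9 d.p.).
Check 6 ≤ 13*cos(pi/13)/(cos(pi/13) + 1) ≤ 7: both strict.

13*cos(pi/13)/(cos(pi/13) + 1)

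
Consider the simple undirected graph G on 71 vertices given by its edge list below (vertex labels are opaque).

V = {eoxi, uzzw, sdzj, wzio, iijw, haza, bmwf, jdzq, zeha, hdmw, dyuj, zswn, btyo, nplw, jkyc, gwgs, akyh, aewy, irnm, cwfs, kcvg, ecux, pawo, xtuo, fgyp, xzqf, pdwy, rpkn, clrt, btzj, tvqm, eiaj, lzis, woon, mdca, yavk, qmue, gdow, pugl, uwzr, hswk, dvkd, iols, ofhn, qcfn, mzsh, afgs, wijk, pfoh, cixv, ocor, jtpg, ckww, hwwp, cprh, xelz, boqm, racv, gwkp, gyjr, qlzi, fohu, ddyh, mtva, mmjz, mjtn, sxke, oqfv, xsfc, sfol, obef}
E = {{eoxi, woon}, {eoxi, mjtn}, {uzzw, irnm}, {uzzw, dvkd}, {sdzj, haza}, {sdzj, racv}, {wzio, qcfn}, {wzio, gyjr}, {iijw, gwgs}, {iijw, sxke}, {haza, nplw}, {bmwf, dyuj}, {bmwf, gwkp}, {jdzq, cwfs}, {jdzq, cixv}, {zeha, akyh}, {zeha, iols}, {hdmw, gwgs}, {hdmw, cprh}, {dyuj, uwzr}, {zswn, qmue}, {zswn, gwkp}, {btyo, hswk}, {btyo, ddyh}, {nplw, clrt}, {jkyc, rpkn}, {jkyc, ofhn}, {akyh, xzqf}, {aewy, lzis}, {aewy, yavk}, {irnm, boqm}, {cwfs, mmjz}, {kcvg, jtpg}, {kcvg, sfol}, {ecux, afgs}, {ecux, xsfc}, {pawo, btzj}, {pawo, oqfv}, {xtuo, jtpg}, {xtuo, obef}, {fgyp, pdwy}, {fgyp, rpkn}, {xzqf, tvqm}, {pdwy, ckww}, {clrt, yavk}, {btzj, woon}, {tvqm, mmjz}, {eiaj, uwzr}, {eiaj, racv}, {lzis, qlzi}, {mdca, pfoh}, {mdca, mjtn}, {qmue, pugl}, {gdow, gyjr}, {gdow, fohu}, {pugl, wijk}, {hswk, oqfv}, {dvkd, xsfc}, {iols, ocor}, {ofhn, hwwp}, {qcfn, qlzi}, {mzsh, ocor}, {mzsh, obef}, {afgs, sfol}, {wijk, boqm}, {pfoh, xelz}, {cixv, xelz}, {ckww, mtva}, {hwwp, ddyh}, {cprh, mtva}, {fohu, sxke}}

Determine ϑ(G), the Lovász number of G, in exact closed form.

Vertex xelz has 2 neighbors: pfoh, cixv.
N(mjtn) = {eoxi, mdca}, |N(mjtn)| = 2.
N(sfol) = {kcvg, afgs}, |N(sfol)| = 2.
deg(hwwp) = 2; N(hwwp) = {ofhn, ddyh}.
Regular of degree 2 on 71 vertices: connected 2-regular on 71 ⇒ C_{71}.
The 36 distinct eigenvalues: [2.0, 1.9922, 1.9688, 1.9299, 1.876, 1.8074, 1.7246, 1.6284, 1.5194, 1.3985, 1.2666, 1.1249, 0.9743, 0.8162, 0.6516, 0.4819, 0.3085, 0.1326, -0.0442, -0.2208, -0.3956, -0.5673, -0.7346, -0.8961, -1.0507, -1.1969, -1.3339, -1.4604, -1.5754, -1.6781, -1.7677, -1.8435, -1.9048, -1.9513, -1.9824, -1.998].
Lovász (edge-transitive): ϑ = −71·(-2*cos(pi/71))/((2)−(-2*cos(pi/71))) = 71*cos(pi/71)/(cos(pi/71) + 1).
≈ 35.482618264 (to 9 d.p.).
Lovász sandwich 35 ≤ 71*cos(pi/71)/(cos(pi/71) + 1) ≤ 36: both strict.

71*cos(pi/71)/(cos(pi/71) + 1)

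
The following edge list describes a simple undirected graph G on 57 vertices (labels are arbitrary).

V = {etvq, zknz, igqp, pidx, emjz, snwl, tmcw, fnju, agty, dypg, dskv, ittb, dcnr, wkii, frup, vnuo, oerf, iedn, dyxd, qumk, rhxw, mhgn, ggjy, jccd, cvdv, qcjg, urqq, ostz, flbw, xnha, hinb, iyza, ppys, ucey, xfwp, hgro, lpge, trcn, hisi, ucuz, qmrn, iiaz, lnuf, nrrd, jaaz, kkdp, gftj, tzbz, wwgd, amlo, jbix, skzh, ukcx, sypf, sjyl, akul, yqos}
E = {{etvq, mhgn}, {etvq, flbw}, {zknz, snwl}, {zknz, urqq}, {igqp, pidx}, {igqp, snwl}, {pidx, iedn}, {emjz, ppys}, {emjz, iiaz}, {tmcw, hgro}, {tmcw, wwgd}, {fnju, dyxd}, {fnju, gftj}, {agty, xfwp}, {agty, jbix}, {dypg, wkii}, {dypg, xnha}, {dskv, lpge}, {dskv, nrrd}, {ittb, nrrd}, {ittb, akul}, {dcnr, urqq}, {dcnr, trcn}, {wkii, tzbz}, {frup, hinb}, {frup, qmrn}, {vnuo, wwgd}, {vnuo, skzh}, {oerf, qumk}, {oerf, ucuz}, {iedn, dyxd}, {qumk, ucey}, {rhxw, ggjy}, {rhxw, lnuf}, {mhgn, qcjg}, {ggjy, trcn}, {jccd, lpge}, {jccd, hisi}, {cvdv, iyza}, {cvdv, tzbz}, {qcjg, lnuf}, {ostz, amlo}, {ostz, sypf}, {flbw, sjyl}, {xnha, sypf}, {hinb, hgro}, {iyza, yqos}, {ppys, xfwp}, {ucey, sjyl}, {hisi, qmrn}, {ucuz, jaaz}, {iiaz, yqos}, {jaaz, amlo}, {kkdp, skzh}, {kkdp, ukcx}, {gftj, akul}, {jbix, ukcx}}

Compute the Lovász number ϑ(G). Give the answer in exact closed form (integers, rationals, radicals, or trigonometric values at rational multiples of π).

57*cos(pi/57)/(cos(pi/57) + 1)

N(qmrn) = {frup, hisi}, |N(qmrn)| = 2.
N(agty) = {xfwp, jbix}, |N(agty)| = 2.
deg(fnju) = 2; N(fnju) = {dyxd, gftj}.
deg(qcjg) = 2; N(qcjg) = {mhgn, lnuf}.
Regular of degree 2 on 57 vertices: the odd cycle C_{57}.
A has 29 distinct eigenvalues ≈ [2.0, 1.98786, 1.95159, 1.89163, 1.80871, 1.70384, 1.57828, 1.43357, 1.27145, 1.0939, 0.90307, 0.70128, 0.49097, 0.27471, 0.05511, -0.16516, -0.38342, -0.59703, -0.80339, -1.0, -1.18447, -1.35456, -1.50821, -1.64356, -1.75895, -1.85299, -1.92454, -1.97272, -1.99696].
Lovász: ϑ = −57(-2*cos(pi/57))/(2+-(-1)*2*cos(pi/57)) = 57*cos(pi/57)/(cos(pi/57) + 1).
= 28.478345168… (decimal).
28 ≤ 57*cos(pi/57)/(cos(pi/57) + 1) ≤ 29: both strict.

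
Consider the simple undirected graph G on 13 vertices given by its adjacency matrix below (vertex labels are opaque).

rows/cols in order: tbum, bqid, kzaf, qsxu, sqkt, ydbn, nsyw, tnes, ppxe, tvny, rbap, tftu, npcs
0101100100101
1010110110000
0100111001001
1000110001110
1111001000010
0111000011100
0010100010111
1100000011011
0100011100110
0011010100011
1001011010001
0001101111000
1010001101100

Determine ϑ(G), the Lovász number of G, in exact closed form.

sqrt(13)

N(tftu) = {qsxu, sqkt, nsyw, tnes, ppxe, tvny}, |N(tftu)| = 6.
deg(ydbn) = 6; N(ydbn) = {bqid, kzaf, qsxu, ppxe, tvny, rbap}.
Vertex tbum has 6 neighbors: bqid, qsxu, sqkt, tnes, rbap, npcs.
Vertex tvny has 6 neighbors: kzaf, qsxu, ydbn, tnes, tftu, npcs.
13-vertex 6-regular graph: strongly regular (13,6,2,3).
spec(A) ≈ [6.0, 1.30278, -2.30278] (distinct, 5 d.p.).
Lovász: ϑ = −13(-sqrt(13)/2 - 1/2)/(6+-(-sqrt(13)/2 - 1/2)) = sqrt(13).
= 3.6055513… (decimal).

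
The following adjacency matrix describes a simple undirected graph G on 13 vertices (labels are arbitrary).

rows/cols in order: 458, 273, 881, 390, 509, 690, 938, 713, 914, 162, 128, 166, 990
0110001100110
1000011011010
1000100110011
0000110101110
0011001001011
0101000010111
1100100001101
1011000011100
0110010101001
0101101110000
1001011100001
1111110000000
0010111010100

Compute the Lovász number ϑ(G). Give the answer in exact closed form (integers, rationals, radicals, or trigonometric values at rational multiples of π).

sqrt(13)

deg(458) = 6; N(458) = {273, 881, 938, 713, 128, 166}.
Vertex 990 has 6 neighbors: 881, 509, 690, 938, 914, 128.
Vertex 938 has 6 neighbors: 458, 273, 509, 162, 128, 990.
deg(128) = 6; N(128) = {458, 390, 690, 938, 713, 990}.
deg(v) = 6 for all v (|V|=13); strongly regular (13,6,2,3).
The 3 distinct eigenvalues: [6.0, 1.303, -2.303].
λ_max=6, λ_min=-sqrt(13)/2 - 1/2; ϑ = −13·λ_min/(λ_max−λ_min) = sqrt(13).
≈ 3.6056 (to 4 d.p.).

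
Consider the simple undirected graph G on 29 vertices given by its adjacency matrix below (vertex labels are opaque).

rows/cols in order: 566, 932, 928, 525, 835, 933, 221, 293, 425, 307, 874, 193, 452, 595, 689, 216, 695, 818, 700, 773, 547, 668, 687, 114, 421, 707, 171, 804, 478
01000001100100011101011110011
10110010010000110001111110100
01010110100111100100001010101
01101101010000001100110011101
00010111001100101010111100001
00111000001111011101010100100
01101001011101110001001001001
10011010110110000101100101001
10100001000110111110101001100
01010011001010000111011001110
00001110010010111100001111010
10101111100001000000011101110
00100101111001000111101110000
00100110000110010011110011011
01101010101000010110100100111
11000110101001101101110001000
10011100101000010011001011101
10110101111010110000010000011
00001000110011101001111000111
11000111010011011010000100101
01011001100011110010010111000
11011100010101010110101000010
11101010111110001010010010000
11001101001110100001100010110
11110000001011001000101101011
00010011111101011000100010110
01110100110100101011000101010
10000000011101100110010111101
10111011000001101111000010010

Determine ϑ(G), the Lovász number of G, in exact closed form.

deg(171) = 14; N(171) = {932, 928, 525, 933, 425, 307, 193, 689, 695, 700, 773, 114, 707, 804}.
Vertex 687 has 14 neighbors: 566, 932, 928, 835, 221, 425, 307, 874, 193, 452, 695, 700, 668, 421.
deg(566) = 14; N(566) = {932, 293, 425, 193, 216, 695, 818, 773, 668, 687, 114, 421, 804, 478}.
Vertex 689 has 14 neighbors: 932, 928, 835, 221, 425, 874, 216, 818, 700, 547, 114, 171, 804, 478.
14-regular, N=29; SR(29,14,6,7) — a Paley graph.
Distinct eigenvalues (to 4 d.p.): [14.0, 2.1926, -3.1926].
ϑ = −N·λ_min/(λ_max−λ_min) = −29·(-sqrt(29)/2 - 1/2)/(14−(-sqrt(29)/2 - 1/2)) = sqrt(29).
Numerically 5.385165.

sqrt(29)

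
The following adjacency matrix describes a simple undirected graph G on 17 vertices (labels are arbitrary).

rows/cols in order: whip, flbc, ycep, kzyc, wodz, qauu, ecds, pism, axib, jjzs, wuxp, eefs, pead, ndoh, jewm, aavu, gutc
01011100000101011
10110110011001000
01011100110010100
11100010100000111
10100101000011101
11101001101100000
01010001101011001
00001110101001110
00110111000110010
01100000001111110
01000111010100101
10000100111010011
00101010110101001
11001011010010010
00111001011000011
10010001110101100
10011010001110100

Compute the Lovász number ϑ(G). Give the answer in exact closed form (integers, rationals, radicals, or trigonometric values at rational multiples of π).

Vertex eefs has 8 neighbors: whip, qauu, axib, jjzs, wuxp, pead, aavu, gutc.
Vertex jewm has 8 neighbors: ycep, kzyc, wodz, pism, jjzs, wuxp, aavu, gutc.
deg(flbc) = 8; N(flbc) = {whip, ycep, kzyc, qauu, ecds, jjzs, wuxp, ndoh}.
Vertex kzyc has 8 neighbors: whip, flbc, ycep, ecds, axib, jewm, aavu, gutc.
8-regular, N=17; SR(17,8,3,4) — a Paley graph.
spec(A) ≈ [8.0, 1.561553, -2.561553] (distinct, 6 d.p.).
ϑ = −N·λ_min/(λ_max−λ_min) = −17·(-sqrt(17)/2 - 1/2)/(8−(-sqrt(17)/2 - 1/2)) = sqrt(17).
≈ 4.1231 (to 4 d.p.).

sqrt(17)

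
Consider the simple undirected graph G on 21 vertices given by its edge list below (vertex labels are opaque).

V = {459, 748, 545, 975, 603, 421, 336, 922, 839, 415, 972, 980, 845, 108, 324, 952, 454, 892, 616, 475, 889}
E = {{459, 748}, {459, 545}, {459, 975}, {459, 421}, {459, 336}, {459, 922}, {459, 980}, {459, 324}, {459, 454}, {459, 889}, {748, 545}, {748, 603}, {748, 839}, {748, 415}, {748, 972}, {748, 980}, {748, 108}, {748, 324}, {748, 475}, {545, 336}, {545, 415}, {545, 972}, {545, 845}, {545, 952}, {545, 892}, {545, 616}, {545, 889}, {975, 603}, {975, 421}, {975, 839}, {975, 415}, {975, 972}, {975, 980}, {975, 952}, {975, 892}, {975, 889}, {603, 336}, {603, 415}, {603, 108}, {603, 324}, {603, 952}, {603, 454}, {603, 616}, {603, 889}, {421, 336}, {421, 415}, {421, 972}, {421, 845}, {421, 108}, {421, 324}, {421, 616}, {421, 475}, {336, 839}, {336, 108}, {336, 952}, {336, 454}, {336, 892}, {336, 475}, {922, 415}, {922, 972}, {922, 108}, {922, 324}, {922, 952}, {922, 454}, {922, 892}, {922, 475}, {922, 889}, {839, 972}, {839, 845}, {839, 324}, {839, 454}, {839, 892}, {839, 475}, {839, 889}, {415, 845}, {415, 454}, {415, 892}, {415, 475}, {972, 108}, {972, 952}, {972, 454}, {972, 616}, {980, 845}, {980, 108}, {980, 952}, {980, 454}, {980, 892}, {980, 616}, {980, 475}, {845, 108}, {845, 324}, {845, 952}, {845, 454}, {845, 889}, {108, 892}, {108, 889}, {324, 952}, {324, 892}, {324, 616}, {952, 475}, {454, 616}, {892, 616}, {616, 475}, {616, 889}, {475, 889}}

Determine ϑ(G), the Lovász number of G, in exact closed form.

deg(952) = 10; N(952) = {545, 975, 603, 336, 922, 972, 980, 845, 324, 475}.
N(603) = {748, 975, 336, 415, 108, 324, 952, 454, 616, 889}, |N(603)| = 10.
Vertex 975 has 10 neighbors: 459, 603, 421, 839, 415, 972, 980, 952, 892, 889.
N(892) = {545, 975, 336, 922, 839, 415, 980, 108, 324, 616}, |N(892)| = 10.
deg(v) = 10 for all v (|V|=21); this is K(7,2), the Kneser graph.
spec(A) ≈ [10.0, 1.0, -4.0] (distinct, 3 d.p.).
−21·(-4) / ((10)−(-4)) = 6 = ϑ(G).
= 6.0000… (decimal).

6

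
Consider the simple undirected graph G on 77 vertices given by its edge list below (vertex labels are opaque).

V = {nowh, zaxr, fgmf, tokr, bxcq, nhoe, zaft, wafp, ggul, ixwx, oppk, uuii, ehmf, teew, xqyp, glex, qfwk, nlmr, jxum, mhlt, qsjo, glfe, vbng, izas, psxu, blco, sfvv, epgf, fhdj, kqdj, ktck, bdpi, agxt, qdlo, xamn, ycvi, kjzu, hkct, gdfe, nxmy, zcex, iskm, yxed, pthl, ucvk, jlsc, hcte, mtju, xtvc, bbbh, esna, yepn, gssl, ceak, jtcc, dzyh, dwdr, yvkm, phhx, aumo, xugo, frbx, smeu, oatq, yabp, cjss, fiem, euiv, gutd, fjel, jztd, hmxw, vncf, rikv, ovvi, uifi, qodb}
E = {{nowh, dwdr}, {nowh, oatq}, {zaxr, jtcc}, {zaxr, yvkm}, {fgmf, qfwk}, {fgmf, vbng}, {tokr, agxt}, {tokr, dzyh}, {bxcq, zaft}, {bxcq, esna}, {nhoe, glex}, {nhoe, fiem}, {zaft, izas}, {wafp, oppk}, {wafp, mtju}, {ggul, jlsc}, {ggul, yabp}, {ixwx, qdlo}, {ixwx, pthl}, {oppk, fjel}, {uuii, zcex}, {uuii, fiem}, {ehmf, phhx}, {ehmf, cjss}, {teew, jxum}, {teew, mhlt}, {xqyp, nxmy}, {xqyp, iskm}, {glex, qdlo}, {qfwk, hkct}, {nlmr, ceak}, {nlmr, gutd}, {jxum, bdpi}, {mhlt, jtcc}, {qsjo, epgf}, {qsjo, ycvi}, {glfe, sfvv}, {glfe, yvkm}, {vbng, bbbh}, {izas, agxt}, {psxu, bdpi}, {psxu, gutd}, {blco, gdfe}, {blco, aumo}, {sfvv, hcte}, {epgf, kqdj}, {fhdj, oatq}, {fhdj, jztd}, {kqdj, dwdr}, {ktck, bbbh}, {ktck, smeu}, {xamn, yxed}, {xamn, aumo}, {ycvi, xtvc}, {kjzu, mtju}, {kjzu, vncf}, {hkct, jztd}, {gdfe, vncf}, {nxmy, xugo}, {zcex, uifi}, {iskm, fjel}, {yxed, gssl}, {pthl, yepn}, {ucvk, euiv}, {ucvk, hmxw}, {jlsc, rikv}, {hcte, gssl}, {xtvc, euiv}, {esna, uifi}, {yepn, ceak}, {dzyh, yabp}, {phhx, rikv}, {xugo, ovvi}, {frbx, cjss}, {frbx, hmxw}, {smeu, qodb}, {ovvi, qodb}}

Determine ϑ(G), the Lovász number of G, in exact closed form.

deg(yvkm) = 2; N(yvkm) = {zaxr, glfe}.
N(ktck) = {bbbh, smeu}, |N(ktck)| = 2.
N(dzyh) = {tokr, yabp}, |N(dzyh)| = 2.
N(oppk) = {wafp, fjel}, |N(oppk)| = 2.
2-regular, N=77; a single 77-cycle (edge-transitive).
spec(A) ≈ [2.0, 1.993345, 1.973425, 1.940372, 1.894406, 1.835833, 1.765043, 1.682507, 1.588774, 1.484468, 1.370283, 1.24698, 1.115377, 0.976352, 0.83083, 0.679779, 0.524203, 0.36514, 0.203646, 0.040797, -0.122323, -0.28463, -0.445042, -0.602492, -0.755933, -0.904344, -1.046736, -1.182162, -1.309721, -1.428565, -1.537901, -1.637003, -1.725211, -1.801938, -1.866673, -1.918986, -1.958528, -1.985037, -1.998336] (distinct, 6 d.p.).
λ_max=2, λ_min=-2*cos(pi/77); ϑ = −77·λ_min/(λ_max−λ_min) = 77*cos(pi/77)/(cos(pi/77) + 1).
= 38.4840… (decimal).
Sandwich: α(G)=38 ≤ ϑ(G)=77*cos(pi/77)/(cos(pi/77) + 1) ≤ χ(Ḡ)=39 (both strict).

77*cos(pi/77)/(cos(pi/77) + 1)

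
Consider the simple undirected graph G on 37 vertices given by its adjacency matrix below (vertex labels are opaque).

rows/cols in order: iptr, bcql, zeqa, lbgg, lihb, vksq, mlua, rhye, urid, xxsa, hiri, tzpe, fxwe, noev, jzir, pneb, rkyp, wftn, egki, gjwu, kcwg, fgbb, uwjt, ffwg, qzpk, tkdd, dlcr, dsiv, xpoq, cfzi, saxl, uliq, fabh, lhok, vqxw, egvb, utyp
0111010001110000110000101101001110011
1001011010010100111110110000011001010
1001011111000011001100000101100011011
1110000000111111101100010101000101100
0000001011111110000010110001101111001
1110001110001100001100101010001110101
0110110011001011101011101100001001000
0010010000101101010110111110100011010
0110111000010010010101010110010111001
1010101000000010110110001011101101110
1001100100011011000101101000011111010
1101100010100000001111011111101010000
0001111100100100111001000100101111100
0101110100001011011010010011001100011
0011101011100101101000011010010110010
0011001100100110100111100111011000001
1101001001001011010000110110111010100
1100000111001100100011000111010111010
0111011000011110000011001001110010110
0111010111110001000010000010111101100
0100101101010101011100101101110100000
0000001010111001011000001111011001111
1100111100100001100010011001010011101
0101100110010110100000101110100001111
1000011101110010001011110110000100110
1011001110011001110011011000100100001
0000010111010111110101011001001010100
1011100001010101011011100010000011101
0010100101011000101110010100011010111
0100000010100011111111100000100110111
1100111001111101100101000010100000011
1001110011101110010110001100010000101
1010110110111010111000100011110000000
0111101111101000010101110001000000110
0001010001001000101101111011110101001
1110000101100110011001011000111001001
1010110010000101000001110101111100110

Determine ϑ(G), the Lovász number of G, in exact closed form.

Vertex lhok has 18 neighbors: bcql, zeqa, lbgg, lihb, mlua, rhye, urid, xxsa, hiri, fxwe, wftn, gjwu, fgbb, uwjt, ffwg, dsiv, vqxw, egvb.
deg(xpoq) = 18; N(xpoq) = {zeqa, lihb, rhye, xxsa, tzpe, fxwe, rkyp, egki, gjwu, kcwg, ffwg, tkdd, cfzi, saxl, fabh, vqxw, egvb, utyp}.
N(xxsa) = {iptr, zeqa, lihb, mlua, jzir, rkyp, wftn, gjwu, kcwg, qzpk, dlcr, dsiv, xpoq, saxl, uliq, lhok, vqxw, egvb}, |N(xxsa)| = 18.
Vertex wftn has 18 neighbors: iptr, bcql, rhye, urid, xxsa, fxwe, noev, rkyp, kcwg, fgbb, tkdd, dlcr, dsiv, cfzi, uliq, fabh, lhok, egvb.
Regular of degree 18 on 37 vertices: strongly regular (37,18,8,9).
spec(A) ≈ [18.0, 2.54138, -3.54138] (distinct, 5 d.p.).
Lovász (edge-transitive): ϑ = −37·(-sqrt(37)/2 - 1/2)/((18)−(-sqrt(37)/2 - 1/2)) = sqrt(37).
≈ 6.082762530 (to 9 d.p.).

sqrt(37)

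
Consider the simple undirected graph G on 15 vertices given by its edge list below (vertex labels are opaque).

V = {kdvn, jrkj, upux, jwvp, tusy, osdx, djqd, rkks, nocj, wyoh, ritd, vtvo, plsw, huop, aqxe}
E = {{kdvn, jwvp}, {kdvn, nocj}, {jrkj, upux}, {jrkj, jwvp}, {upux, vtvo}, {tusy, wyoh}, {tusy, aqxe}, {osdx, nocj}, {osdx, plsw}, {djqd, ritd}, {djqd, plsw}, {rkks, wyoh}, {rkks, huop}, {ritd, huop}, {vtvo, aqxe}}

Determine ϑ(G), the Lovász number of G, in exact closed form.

15*cos(pi/15)/(cos(pi/15) + 1)

N(plsw) = {osdx, djqd}, |N(plsw)| = 2.
deg(kdvn) = 2; N(kdvn) = {jwvp, nocj}.
N(tusy) = {wyoh, aqxe}, |N(tusy)| = 2.
Vertex nocj has 2 neighbors: kdvn, osdx.
Regular of degree 2 on 15 vertices: the odd cycle C_{15}.
The 8 distinct eigenvalues: [2.0, 1.827, 1.338, 0.618, -0.209, -1.0, -1.618, -1.956].
−15·(-2*cos(pi/15)) / ((2)−(-2*cos(pi/15))) = 15*cos(pi/15)/(cos(pi/15) + 1) = ϑ(G).
= 7.41714825… (decimal).
α=7, χ(Ḡ)=8; ϑ=15*cos(pi/15)/(cos(pi/15) + 1) lies between (both strict).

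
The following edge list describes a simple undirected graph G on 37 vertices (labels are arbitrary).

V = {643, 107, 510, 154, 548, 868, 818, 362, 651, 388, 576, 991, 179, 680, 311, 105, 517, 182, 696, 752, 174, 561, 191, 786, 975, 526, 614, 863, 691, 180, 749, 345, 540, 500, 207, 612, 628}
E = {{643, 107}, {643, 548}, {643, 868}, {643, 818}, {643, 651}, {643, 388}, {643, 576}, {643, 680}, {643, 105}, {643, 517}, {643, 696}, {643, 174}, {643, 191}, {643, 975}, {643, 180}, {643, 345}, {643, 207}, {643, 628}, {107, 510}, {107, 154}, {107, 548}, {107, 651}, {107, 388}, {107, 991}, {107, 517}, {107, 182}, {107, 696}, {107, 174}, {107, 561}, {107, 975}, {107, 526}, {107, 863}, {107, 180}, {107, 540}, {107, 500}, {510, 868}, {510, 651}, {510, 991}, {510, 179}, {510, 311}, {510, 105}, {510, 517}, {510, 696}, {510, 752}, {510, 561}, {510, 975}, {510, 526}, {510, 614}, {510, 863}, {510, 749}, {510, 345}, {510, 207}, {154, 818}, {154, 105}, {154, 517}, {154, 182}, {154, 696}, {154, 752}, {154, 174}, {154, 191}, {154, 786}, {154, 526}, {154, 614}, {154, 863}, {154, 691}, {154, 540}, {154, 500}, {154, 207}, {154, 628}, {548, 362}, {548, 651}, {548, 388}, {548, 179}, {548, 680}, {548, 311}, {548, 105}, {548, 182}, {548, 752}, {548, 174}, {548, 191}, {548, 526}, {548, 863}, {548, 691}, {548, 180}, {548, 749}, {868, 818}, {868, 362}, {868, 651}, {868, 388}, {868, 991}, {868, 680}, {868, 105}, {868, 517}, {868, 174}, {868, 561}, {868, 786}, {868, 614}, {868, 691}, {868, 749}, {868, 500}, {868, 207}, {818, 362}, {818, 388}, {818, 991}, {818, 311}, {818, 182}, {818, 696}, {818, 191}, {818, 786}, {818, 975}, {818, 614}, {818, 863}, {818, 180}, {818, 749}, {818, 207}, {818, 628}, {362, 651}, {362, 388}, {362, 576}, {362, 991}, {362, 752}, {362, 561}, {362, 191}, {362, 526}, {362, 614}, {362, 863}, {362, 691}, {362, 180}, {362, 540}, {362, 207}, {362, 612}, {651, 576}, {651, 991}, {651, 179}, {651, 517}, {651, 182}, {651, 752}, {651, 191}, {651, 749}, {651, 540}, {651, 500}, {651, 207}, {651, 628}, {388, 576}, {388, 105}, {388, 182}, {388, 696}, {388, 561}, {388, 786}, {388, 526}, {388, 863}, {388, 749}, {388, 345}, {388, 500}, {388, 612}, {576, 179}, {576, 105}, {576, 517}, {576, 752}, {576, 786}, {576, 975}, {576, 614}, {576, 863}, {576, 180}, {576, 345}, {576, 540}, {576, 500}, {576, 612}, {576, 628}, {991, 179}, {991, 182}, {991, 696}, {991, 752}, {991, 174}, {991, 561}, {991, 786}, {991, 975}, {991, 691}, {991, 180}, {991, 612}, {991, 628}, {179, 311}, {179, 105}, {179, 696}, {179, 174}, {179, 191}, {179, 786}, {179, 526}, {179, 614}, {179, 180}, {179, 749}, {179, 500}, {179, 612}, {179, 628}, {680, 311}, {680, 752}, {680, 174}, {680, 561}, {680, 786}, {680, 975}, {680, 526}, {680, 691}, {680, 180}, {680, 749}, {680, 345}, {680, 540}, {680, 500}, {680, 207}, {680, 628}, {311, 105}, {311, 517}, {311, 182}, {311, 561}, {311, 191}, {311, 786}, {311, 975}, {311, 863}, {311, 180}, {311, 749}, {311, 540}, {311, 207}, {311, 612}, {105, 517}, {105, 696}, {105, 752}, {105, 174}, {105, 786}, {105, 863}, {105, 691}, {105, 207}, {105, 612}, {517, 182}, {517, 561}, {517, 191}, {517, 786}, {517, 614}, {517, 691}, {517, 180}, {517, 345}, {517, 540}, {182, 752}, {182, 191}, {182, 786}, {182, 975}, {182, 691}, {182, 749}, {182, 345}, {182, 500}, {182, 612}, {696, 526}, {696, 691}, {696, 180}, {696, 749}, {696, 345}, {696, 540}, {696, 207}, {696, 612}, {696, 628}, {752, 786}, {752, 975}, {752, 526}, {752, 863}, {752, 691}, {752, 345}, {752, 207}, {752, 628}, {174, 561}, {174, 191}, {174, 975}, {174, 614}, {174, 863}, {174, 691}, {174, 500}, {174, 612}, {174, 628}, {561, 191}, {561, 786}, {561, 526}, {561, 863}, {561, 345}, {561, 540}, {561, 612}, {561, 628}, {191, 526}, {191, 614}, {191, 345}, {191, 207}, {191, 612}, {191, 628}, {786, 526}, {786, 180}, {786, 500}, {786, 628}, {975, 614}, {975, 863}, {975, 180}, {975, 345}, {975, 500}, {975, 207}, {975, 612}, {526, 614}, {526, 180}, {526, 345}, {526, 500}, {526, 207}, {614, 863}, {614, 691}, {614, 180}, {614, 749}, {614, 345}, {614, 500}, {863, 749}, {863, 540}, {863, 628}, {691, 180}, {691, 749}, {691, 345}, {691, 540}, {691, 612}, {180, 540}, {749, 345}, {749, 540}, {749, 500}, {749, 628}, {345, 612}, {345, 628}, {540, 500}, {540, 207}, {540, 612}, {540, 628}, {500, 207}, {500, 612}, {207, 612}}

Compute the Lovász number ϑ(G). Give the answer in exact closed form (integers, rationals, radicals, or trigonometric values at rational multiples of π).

sqrt(37)

deg(517) = 18; N(517) = {643, 107, 510, 154, 868, 651, 576, 311, 105, 182, 561, 191, 786, 614, 691, 180, 345, 540}.
Vertex 180 has 18 neighbors: 643, 107, 548, 818, 362, 576, 991, 179, 680, 311, 517, 696, 786, 975, 526, 614, 691, 540.
deg(691) = 18; N(691) = {154, 548, 868, 362, 991, 680, 105, 517, 182, 696, 752, 174, 614, 180, 749, 345, 540, 612}.
N(105) = {643, 510, 154, 548, 868, 388, 576, 179, 311, 517, 696, 752, 174, 786, 863, 691, 207, 612}, |N(105)| = 18.
G on 37 vertices is 18-regular; SR(37,18,8,9) — a Paley graph.
Distinct eigenvalues (to 6 d.p.): [18.0, 2.541381, -3.541381].
Lovász: ϑ = −37(-sqrt(37)/2 - 1/2)/(18+-(-sqrt(37)/2 - 1/2)) = sqrt(37).
= 6.082763… (decimal).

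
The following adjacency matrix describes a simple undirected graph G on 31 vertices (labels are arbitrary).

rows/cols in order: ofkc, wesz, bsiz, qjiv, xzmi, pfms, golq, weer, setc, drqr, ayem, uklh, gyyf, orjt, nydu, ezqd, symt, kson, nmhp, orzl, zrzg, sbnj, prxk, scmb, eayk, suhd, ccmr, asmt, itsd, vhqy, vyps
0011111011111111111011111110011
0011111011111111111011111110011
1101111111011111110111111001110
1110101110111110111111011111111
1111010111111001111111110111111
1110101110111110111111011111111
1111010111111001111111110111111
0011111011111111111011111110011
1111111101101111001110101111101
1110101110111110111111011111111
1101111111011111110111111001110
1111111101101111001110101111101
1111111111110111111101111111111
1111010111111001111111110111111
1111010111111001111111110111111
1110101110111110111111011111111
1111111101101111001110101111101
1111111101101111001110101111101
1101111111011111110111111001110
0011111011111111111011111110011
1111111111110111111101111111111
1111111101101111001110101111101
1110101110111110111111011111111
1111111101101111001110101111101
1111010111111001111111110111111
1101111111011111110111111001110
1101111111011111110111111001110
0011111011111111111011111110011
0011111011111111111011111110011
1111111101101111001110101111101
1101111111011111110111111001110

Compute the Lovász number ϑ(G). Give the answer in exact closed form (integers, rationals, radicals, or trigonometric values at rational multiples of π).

deg(scmb) = 24; N(scmb) = {ofkc, wesz, bsiz, qjiv, xzmi, pfms, golq, weer, drqr, ayem, gyyf, orjt, nydu, ezqd, nmhp, orzl, zrzg, prxk, eayk, suhd, ccmr, asmt, itsd, vyps}.
N(ofkc) = {bsiz, qjiv, xzmi, pfms, golq, setc, drqr, ayem, uklh, gyyf, orjt, nydu, ezqd, symt, kson, nmhp, zrzg, sbnj, prxk, scmb, eayk, suhd, ccmr, vhqy, vyps}, |N(ofkc)| = 25.
N(qjiv) = {ofkc, wesz, bsiz, xzmi, golq, weer, setc, ayem, uklh, gyyf, orjt, nydu, symt, kson, nmhp, orzl, zrzg, sbnj, scmb, eayk, suhd, ccmr, asmt, itsd, vhqy, vyps}, |N(qjiv)| = 26.
deg(asmt) = 25; N(asmt) = {bsiz, qjiv, xzmi, pfms, golq, setc, drqr, ayem, uklh, gyyf, orjt, nydu, ezqd, symt, kson, nmhp, zrzg, sbnj, prxk, scmb, eayk, suhd, ccmr, vhqy, vyps}.
K_{7,6,6,5,5,2} (perfect); ϑ(G) = α(G) = max{7,6,6,5,5,2} = 7.
≈ 7.0000000 (to 7 d.p.).
α=7, χ(Ḡ)=7; ϑ=7 lies between (collapsed).

7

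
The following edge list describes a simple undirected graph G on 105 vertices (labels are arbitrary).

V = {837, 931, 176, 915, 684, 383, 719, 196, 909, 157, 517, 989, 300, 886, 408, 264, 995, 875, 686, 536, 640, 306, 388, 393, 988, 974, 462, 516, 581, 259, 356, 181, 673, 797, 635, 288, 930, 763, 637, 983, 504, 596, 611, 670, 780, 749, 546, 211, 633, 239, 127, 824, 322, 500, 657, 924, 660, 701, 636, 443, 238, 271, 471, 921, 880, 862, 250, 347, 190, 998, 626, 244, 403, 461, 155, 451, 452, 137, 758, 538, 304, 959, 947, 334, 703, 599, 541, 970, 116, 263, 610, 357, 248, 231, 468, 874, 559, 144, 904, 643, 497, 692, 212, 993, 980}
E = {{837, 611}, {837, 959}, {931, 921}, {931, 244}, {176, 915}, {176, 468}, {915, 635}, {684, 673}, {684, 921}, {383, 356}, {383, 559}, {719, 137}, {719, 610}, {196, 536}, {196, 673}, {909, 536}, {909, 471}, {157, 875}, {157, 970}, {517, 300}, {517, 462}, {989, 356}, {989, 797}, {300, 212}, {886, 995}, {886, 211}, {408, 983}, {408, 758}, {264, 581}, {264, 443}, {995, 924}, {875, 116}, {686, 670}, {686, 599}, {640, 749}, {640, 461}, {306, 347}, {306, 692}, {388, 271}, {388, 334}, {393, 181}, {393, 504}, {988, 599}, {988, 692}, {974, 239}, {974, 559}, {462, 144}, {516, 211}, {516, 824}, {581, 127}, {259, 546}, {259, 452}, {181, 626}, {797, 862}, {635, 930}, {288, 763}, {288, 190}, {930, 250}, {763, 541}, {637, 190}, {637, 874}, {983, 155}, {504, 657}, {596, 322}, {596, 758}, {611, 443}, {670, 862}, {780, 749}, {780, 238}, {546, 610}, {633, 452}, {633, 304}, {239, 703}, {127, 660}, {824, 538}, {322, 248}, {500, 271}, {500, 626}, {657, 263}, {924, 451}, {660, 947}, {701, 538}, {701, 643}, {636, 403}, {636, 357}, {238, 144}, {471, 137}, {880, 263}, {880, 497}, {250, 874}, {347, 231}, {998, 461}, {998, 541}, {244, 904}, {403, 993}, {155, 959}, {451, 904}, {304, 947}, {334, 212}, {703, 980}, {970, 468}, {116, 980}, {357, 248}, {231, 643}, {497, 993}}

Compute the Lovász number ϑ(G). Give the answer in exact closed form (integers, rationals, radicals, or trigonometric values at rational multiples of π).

105*cos(pi/105)/(cos(pi/105) + 1)

deg(137) = 2; N(137) = {719, 471}.
deg(244) = 2; N(244) = {931, 904}.
N(657) = {504, 263}, |N(657)| = 2.
N(468) = {176, 970}, |N(468)| = 2.
105-vertex 2-regular graph: connected 2-regular on 105 ⇒ C_{105}.
The 53 distinct eigenvalues: [2.0, 1.99642, 1.985694, 1.967859, 1.94298, 1.911146, 1.87247, 1.827091, 1.775172, 1.716898, 1.652478, 1.582142, 1.506143, 1.424752, 1.338261, 1.24698, 1.151234, 1.051368, 0.947737, 0.840714, 0.730682, 0.618034, 0.503174, 0.386512, 0.268467, 0.14946, 0.029919, -0.08973, -0.209057, -0.327636, -0.445042, -0.560855, -0.67466, -0.78605, -0.894626, -1.0, -1.101794, -1.199644, -1.293199, -1.382125, -1.466104, -1.544834, -1.618034, -1.685442, -1.746816, -1.801938, -1.850609, -1.892655, -1.927926, -1.956295, -1.977662, -1.991949, -1.999105].
With N=105: ϑ(G) = 105·(-(-1)*2*cos(pi/105))/(2−(-2*cos(pi/105))) = 105*cos(pi/105)/(cos(pi/105) + 1).
= 52.4882487… (decimal).
Check 52 ≤ 105*cos(pi/105)/(cos(pi/105) + 1) ≤ 53: both strict.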